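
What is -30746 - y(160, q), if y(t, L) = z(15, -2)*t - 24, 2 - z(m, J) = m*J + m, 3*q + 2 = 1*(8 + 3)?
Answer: -33442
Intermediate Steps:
q = 3 (q = -⅔ + (1*(8 + 3))/3 = -⅔ + (1*11)/3 = -⅔ + (⅓)*11 = -⅔ + 11/3 = 3)
z(m, J) = 2 - m - J*m (z(m, J) = 2 - (m*J + m) = 2 - (J*m + m) = 2 - (m + J*m) = 2 + (-m - J*m) = 2 - m - J*m)
y(t, L) = -24 + 17*t (y(t, L) = (2 - 1*15 - 1*(-2)*15)*t - 24 = (2 - 15 + 30)*t - 24 = 17*t - 24 = -24 + 17*t)
-30746 - y(160, q) = -30746 - (-24 + 17*160) = -30746 - (-24 + 2720) = -30746 - 1*2696 = -30746 - 2696 = -33442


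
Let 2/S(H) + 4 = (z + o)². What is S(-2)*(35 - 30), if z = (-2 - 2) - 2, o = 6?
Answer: -5/2 ≈ -2.5000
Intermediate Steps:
z = -6 (z = -4 - 2 = -6)
S(H) = -½ (S(H) = 2/(-4 + (-6 + 6)²) = 2/(-4 + 0²) = 2/(-4 + 0) = 2/(-4) = 2*(-¼) = -½)
S(-2)*(35 - 30) = -(35 - 30)/2 = -½*5 = -5/2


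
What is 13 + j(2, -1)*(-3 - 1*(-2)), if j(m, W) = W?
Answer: 14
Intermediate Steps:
13 + j(2, -1)*(-3 - 1*(-2)) = 13 - (-3 - 1*(-2)) = 13 - (-3 + 2) = 13 - 1*(-1) = 13 + 1 = 14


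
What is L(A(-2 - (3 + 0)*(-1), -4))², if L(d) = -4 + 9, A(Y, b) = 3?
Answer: 25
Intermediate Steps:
L(d) = 5
L(A(-2 - (3 + 0)*(-1), -4))² = 5² = 25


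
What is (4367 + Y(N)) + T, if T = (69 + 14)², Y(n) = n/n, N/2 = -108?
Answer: 11257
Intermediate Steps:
N = -216 (N = 2*(-108) = -216)
Y(n) = 1
T = 6889 (T = 83² = 6889)
(4367 + Y(N)) + T = (4367 + 1) + 6889 = 4368 + 6889 = 11257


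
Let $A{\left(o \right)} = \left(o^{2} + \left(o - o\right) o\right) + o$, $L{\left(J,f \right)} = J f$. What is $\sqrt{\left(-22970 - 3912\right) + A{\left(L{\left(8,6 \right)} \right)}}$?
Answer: $i \sqrt{24530} \approx 156.62 i$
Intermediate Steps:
$A{\left(o \right)} = o + o^{2}$ ($A{\left(o \right)} = \left(o^{2} + 0 o\right) + o = \left(o^{2} + 0\right) + o = o^{2} + o = o + o^{2}$)
$\sqrt{\left(-22970 - 3912\right) + A{\left(L{\left(8,6 \right)} \right)}} = \sqrt{\left(-22970 - 3912\right) + 8 \cdot 6 \left(1 + 8 \cdot 6\right)} = \sqrt{-26882 + 48 \left(1 + 48\right)} = \sqrt{-26882 + 48 \cdot 49} = \sqrt{-26882 + 2352} = \sqrt{-24530} = i \sqrt{24530}$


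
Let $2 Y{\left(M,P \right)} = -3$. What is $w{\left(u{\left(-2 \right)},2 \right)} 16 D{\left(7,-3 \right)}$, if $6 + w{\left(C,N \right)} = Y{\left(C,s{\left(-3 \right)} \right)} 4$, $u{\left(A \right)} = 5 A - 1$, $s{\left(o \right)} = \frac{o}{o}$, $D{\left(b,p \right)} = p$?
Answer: $576$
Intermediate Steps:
$s{\left(o \right)} = 1$
$u{\left(A \right)} = -1 + 5 A$
$Y{\left(M,P \right)} = - \frac{3}{2}$ ($Y{\left(M,P \right)} = \frac{1}{2} \left(-3\right) = - \frac{3}{2}$)
$w{\left(C,N \right)} = -12$ ($w{\left(C,N \right)} = -6 - 6 = -12$)
$w{\left(u{\left(-2 \right)},2 \right)} 16 D{\left(7,-3 \right)} = \left(-12\right) 16 \left(-3\right) = \left(-192\right) \left(-3\right) = 576$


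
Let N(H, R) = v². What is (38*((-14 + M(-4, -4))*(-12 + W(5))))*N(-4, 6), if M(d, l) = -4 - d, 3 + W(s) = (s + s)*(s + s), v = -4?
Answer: -723520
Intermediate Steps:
W(s) = -3 + 4*s² (W(s) = -3 + (s + s)*(s + s) = -3 + (2*s)*(2*s) = -3 + 4*s²)
N(H, R) = 16 (N(H, R) = (-4)² = 16)
(38*((-14 + M(-4, -4))*(-12 + W(5))))*N(-4, 6) = (38*((-14 + (-4 - 1*(-4)))*(-12 + (-3 + 4*5²))))*16 = (38*((-14 + (-4 + 4))*(-12 + (-3 + 4*25))))*16 = (38*((-14 + 0)*(-12 + (-3 + 100))))*16 = (38*(-14*(-12 + 97)))*16 = (38*(-14*85))*16 = (38*(-1190))*16 = -45220*16 = -723520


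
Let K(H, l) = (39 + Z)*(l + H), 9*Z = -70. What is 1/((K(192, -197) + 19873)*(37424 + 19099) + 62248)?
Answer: 3/3343559876 ≈ 8.9725e-10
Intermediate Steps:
Z = -70/9 (Z = (⅑)*(-70) = -70/9 ≈ -7.7778)
K(H, l) = 281*H/9 + 281*l/9 (K(H, l) = (39 - 70/9)*(l + H) = 281*(H + l)/9 = 281*H/9 + 281*l/9)
1/((K(192, -197) + 19873)*(37424 + 19099) + 62248) = 1/((((281/9)*192 + (281/9)*(-197)) + 19873)*(37424 + 19099) + 62248) = 1/(((17984/3 - 55357/9) + 19873)*56523 + 62248) = 1/((-1405/9 + 19873)*56523 + 62248) = 1/((177452/9)*56523 + 62248) = 1/(3343373132/3 + 62248) = 1/(3343559876/3) = 3/3343559876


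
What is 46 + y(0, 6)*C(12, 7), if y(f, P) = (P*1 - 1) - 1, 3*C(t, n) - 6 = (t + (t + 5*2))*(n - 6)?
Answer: 298/3 ≈ 99.333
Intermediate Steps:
C(t, n) = 2 + (-6 + n)*(10 + 2*t)/3 (C(t, n) = 2 + ((t + (t + 5*2))*(n - 6))/3 = 2 + ((t + (t + 10))*(-6 + n))/3 = 2 + ((t + (10 + t))*(-6 + n))/3 = 2 + ((10 + 2*t)*(-6 + n))/3 = 2 + ((-6 + n)*(10 + 2*t))/3 = 2 + (-6 + n)*(10 + 2*t)/3)
y(f, P) = -2 + P (y(f, P) = (P - 1) - 1 = (-1 + P) - 1 = -2 + P)
46 + y(0, 6)*C(12, 7) = 46 + (-2 + 6)*(-18 - 4*12 + (10/3)*7 + (⅔)*7*12) = 46 + 4*(-18 - 48 + 70/3 + 56) = 46 + 4*(40/3) = 46 + 160/3 = 298/3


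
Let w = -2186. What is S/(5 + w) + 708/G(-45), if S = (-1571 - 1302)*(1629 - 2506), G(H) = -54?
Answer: -7644649/6543 ≈ -1168.4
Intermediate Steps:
S = 2519621 (S = -2873*(-877) = 2519621)
S/(5 + w) + 708/G(-45) = 2519621/(5 - 2186) + 708/(-54) = 2519621/(-2181) + 708*(-1/54) = 2519621*(-1/2181) - 118/9 = -2519621/2181 - 118/9 = -7644649/6543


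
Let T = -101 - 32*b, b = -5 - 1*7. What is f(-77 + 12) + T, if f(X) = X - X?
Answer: 283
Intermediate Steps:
b = -12 (b = -5 - 7 = -12)
T = 283 (T = -101 - 32*(-12) = -101 + 384 = 283)
f(X) = 0
f(-77 + 12) + T = 0 + 283 = 283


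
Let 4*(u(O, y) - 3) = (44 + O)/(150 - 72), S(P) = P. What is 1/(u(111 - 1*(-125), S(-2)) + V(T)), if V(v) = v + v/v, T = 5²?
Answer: 39/1166 ≈ 0.033448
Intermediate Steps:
u(O, y) = 245/78 + O/312 (u(O, y) = 3 + ((44 + O)/(150 - 72))/4 = 3 + ((44 + O)/78)/4 = 3 + ((44 + O)*(1/78))/4 = 3 + (22/39 + O/78)/4 = 3 + (11/78 + O/312) = 245/78 + O/312)
T = 25
V(v) = 1 + v (V(v) = v + 1 = 1 + v)
1/(u(111 - 1*(-125), S(-2)) + V(T)) = 1/((245/78 + (111 - 1*(-125))/312) + (1 + 25)) = 1/((245/78 + (111 + 125)/312) + 26) = 1/((245/78 + (1/312)*236) + 26) = 1/((245/78 + 59/78) + 26) = 1/(152/39 + 26) = 1/(1166/39) = 39/1166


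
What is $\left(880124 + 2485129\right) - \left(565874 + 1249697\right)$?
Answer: $1549682$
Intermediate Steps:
$\left(880124 + 2485129\right) - \left(565874 + 1249697\right) = 3365253 - 1815571 = 1549682$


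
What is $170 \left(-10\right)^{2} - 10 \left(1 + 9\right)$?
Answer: $16900$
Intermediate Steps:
$170 \left(-10\right)^{2} - 10 \left(1 + 9\right) = 170 \cdot 100 - 100 = 17000 - 100 = 16900$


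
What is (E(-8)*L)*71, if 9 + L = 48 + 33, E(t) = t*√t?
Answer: -81792*I*√2 ≈ -1.1567e+5*I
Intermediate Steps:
E(t) = t^(3/2)
L = 72 (L = -9 + (48 + 33) = -9 + 81 = 72)
(E(-8)*L)*71 = ((-8)^(3/2)*72)*71 = (-16*I*√2*72)*71 = -1152*I*√2*71 = -81792*I*√2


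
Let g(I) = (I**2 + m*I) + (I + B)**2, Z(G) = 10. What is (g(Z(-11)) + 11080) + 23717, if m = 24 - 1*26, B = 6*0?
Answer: 34977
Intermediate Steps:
B = 0
m = -2 (m = 24 - 26 = -2)
g(I) = -2*I + 2*I**2 (g(I) = (I**2 - 2*I) + (I + 0)**2 = (I**2 - 2*I) + I**2 = -2*I + 2*I**2)
(g(Z(-11)) + 11080) + 23717 = (2*10*(-1 + 10) + 11080) + 23717 = (2*10*9 + 11080) + 23717 = (180 + 11080) + 23717 = 11260 + 23717 = 34977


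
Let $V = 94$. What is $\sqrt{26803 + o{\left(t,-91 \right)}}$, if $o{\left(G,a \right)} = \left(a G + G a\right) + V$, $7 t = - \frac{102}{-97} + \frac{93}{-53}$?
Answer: $\frac{\sqrt{711367711847}}{5141} \approx 164.06$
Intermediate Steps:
$t = - \frac{3615}{35987}$ ($t = \frac{- \frac{102}{-97} + \frac{93}{-53}}{7} = \frac{\left(-102\right) \left(- \frac{1}{97}\right) + 93 \left(- \frac{1}{53}\right)}{7} = \frac{\frac{102}{97} - \frac{93}{53}}{7} = \frac{1}{7} \left(- \frac{3615}{5141}\right) = - \frac{3615}{35987} \approx -0.10045$)
$o{\left(G,a \right)} = 94 + 2 G a$ ($o{\left(G,a \right)} = \left(a G + G a\right) + 94 = \left(G a + G a\right) + 94 = 2 G a + 94 = 94 + 2 G a$)
$\sqrt{26803 + o{\left(t,-91 \right)}} = \sqrt{26803 + \left(94 + 2 \left(- \frac{3615}{35987}\right) \left(-91\right)\right)} = \sqrt{26803 + \left(94 + \frac{93990}{5141}\right)} = \sqrt{26803 + \frac{577244}{5141}} = \sqrt{\frac{138371467}{5141}} = \frac{\sqrt{711367711847}}{5141}$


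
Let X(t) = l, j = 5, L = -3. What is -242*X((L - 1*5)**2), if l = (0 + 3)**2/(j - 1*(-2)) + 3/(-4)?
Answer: -1815/14 ≈ -129.64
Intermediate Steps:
l = 15/28 (l = (0 + 3)**2/(5 - 1*(-2)) + 3/(-4) = 3**2/(5 + 2) + 3*(-1/4) = 9/7 - 3/4 = 15/28 ≈ 0.53571)
X(t) = 15/28
-242*X((L - 1*5)**2) = -242*15/28 = -1815/14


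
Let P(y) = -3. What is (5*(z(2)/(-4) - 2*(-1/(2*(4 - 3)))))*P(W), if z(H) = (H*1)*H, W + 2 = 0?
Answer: 0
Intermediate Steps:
W = -2 (W = -2 + 0 = -2)
z(H) = H² (z(H) = H*H = H²)
(5*(z(2)/(-4) - 2*(-1/(2*(4 - 3)))))*P(W) = (5*(2²/(-4) - 2*(-1/(2*(4 - 3)))))*(-3) = (5*(4*(-¼) - 2/((-2*1))))*(-3) = (5*(-1 - 2/(-2)))*(-3) = (5*(-1 - 2*(-½)))*(-3) = (5*(-1 + 1))*(-3) = (5*0)*(-3) = 0*(-3) = 0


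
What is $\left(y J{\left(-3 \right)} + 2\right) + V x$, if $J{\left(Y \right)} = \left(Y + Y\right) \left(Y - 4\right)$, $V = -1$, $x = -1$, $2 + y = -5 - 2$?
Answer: $-375$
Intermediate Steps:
$y = -9$ ($y = -2 - 7 = -9$)
$J{\left(Y \right)} = 2 Y \left(-4 + Y\right)$
$\left(y J{\left(-3 \right)} + 2\right) + V x = \left(- 9 \cdot 2 \left(-3\right) \left(-4 - 3\right) + 2\right) - -1 = \left(- 9 \cdot 2 \left(-3\right) \left(-7\right) + 2\right) + 1 = \left(\left(-9\right) 42 + 2\right) + 1 = \left(-378 + 2\right) + 1 = -376 + 1 = -375$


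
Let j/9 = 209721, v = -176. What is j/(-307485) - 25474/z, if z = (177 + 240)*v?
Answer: -7260762211/1253718840 ≈ -5.7914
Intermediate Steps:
j = 1887489 (j = 9*209721 = 1887489)
z = -73392 (z = (177 + 240)*(-176) = 417*(-176) = -73392)
j/(-307485) - 25474/z = 1887489/(-307485) - 25474/(-73392) = 1887489*(-1/307485) - 25474*(-1/73392) = -209721/34165 + 12737/36696 = -7260762211/1253718840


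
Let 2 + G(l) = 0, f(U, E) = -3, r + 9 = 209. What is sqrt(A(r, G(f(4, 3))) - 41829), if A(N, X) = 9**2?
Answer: 14*I*sqrt(213) ≈ 204.32*I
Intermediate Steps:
r = 200 (r = -9 + 209 = 200)
G(l) = -2 (G(l) = -2 + 0 = -2)
A(N, X) = 81
sqrt(A(r, G(f(4, 3))) - 41829) = sqrt(81 - 41829) = sqrt(-41748) = 14*I*sqrt(213)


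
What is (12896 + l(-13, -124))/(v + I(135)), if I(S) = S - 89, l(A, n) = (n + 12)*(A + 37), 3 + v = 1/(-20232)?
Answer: 206528256/869975 ≈ 237.40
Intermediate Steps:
v = -60697/20232 (v = -3 + 1/(-20232) = -3 - 1/20232 = -60697/20232 ≈ -3.0000)
l(A, n) = (12 + n)*(37 + A)
I(S) = -89 + S
(12896 + l(-13, -124))/(v + I(135)) = (12896 + (444 + 12*(-13) + 37*(-124) - 13*(-124)))/(-60697/20232 + (-89 + 135)) = (12896 + (444 - 156 - 4588 + 1612))/(-60697/20232 + 46) = (12896 - 2688)/(869975/20232) = 10208*(20232/869975) = 206528256/869975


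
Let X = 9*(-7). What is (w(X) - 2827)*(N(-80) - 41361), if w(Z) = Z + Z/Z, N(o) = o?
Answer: 119723049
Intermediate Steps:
X = -63
w(Z) = 1 + Z (w(Z) = Z + 1 = 1 + Z)
(w(X) - 2827)*(N(-80) - 41361) = ((1 - 63) - 2827)*(-80 - 41361) = (-62 - 2827)*(-41441) = -2889*(-41441) = 119723049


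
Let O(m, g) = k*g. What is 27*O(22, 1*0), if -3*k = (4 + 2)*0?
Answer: 0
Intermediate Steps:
k = 0 (k = -(4 + 2)*0/3 = -2*0 = -⅓*0 = 0)
O(m, g) = 0 (O(m, g) = 0*g = 0)
27*O(22, 1*0) = 27*0 = 0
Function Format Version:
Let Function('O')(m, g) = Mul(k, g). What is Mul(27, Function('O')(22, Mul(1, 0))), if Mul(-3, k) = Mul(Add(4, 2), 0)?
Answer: 0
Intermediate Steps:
k = 0 (k = Mul(Rational(-1, 3), Mul(Add(4, 2), 0)) = Mul(Rational(-1, 3), Mul(6, 0)) = Mul(Rational(-1, 3), 0) = 0)
Function('O')(m, g) = 0 (Function('O')(m, g) = Mul(0, g) = 0)
Mul(27, Function('O')(22, Mul(1, 0))) = Mul(27, 0) = 0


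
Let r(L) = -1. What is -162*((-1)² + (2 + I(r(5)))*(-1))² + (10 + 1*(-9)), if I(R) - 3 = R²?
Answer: -4049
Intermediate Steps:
I(R) = 3 + R²
-162*((-1)² + (2 + I(r(5)))*(-1))² + (10 + 1*(-9)) = -162*((-1)² + (2 + (3 + (-1)²))*(-1))² + (10 + 1*(-9)) = -162*(1 + (2 + (3 + 1))*(-1))² + (10 - 9) = -162*(1 + (2 + 4)*(-1))² + 1 = -162*(1 + 6*(-1))² + 1 = -162*(1 - 6)² + 1 = -162*(-5)² + 1 = -162*25 + 1 = -4050 + 1 = -4049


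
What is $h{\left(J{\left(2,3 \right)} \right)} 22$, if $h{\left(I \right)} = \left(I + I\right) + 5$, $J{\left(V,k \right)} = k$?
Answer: $242$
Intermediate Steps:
$h{\left(I \right)} = 5 + 2 I$ ($h{\left(I \right)} = 2 I + 5 = 5 + 2 I$)
$h{\left(J{\left(2,3 \right)} \right)} 22 = \left(5 + 2 \cdot 3\right) 22 = \left(5 + 6\right) 22 = 11 \cdot 22 = 242$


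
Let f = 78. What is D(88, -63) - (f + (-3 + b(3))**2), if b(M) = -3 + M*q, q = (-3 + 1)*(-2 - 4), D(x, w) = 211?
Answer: -767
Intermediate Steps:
q = 12 (q = -2*(-6) = 12)
b(M) = -3 + 12*M (b(M) = -3 + M*12 = -3 + 12*M)
D(88, -63) - (f + (-3 + b(3))**2) = 211 - (78 + (-3 + (-3 + 12*3))**2) = 211 - (78 + (-3 + (-3 + 36))**2) = 211 - (78 + (-3 + 33)**2) = 211 - (78 + 30**2) = 211 - (78 + 900) = 211 - 978 = -767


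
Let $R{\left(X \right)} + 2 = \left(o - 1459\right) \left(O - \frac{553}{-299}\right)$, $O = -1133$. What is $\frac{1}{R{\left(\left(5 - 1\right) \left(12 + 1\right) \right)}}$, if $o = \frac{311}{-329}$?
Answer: $\frac{98371}{162451428166} \approx 6.0554 \cdot 10^{-7}$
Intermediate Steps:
$o = - \frac{311}{329}$ ($o = 311 \left(- \frac{1}{329}\right) = - \frac{311}{329} \approx -0.94529$)
$R{\left(X \right)} = \frac{162451428166}{98371}$ ($R{\left(X \right)} = -2 + \left(- \frac{311}{329} - 1459\right) \left(-1133 - \frac{553}{-299}\right) = -2 - \frac{480322 \left(-1133 - - \frac{553}{299}\right)}{329} = -2 - \frac{480322 \left(-1133 + \frac{553}{299}\right)}{329} = -2 - - \frac{162451624908}{98371} = -2 + \frac{162451624908}{98371} = \frac{162451428166}{98371}$)
$\frac{1}{R{\left(\left(5 - 1\right) \left(12 + 1\right) \right)}} = \frac{1}{\frac{162451428166}{98371}} = \frac{98371}{162451428166}$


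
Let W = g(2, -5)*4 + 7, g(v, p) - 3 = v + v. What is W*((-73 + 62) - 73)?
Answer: -2940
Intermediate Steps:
g(v, p) = 3 + 2*v (g(v, p) = 3 + (v + v) = 3 + 2*v)
W = 35 (W = (3 + 2*2)*4 + 7 = (3 + 4)*4 + 7 = 7*4 + 7 = 28 + 7 = 35)
W*((-73 + 62) - 73) = 35*((-73 + 62) - 73) = 35*(-11 - 73) = 35*(-84) = -2940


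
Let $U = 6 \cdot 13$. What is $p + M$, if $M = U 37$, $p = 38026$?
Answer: $40912$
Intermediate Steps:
$U = 78$
$M = 2886$ ($M = 78 \cdot 37 = 2886$)
$p + M = 38026 + 2886 = 40912$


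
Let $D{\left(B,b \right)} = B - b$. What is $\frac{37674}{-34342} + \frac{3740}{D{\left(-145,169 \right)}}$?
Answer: $- \frac{5009597}{385121} \approx -13.008$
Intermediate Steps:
$\frac{37674}{-34342} + \frac{3740}{D{\left(-145,169 \right)}} = \frac{37674}{-34342} + \frac{3740}{-145 - 169} = 37674 \left(- \frac{1}{34342}\right) + \frac{3740}{-145 - 169} = - \frac{2691}{2453} + \frac{3740}{-314} = - \frac{2691}{2453} + 3740 \left(- \frac{1}{314}\right) = - \frac{2691}{2453} - \frac{1870}{157} = - \frac{5009597}{385121}$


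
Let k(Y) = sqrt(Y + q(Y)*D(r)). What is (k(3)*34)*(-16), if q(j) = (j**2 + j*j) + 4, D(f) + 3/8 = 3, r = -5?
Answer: -2448*sqrt(3) ≈ -4240.1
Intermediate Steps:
D(f) = 21/8 (D(f) = -3/8 + 3 = 21/8)
q(j) = 4 + 2*j**2 (q(j) = (j**2 + j**2) + 4 = 2*j**2 + 4 = 4 + 2*j**2)
k(Y) = sqrt(21/2 + Y + 21*Y**2/4) (k(Y) = sqrt(Y + (4 + 2*Y**2)*(21/8)) = sqrt(Y + (21/2 + 21*Y**2/4)) = sqrt(21/2 + Y + 21*Y**2/4))
(k(3)*34)*(-16) = ((sqrt(42 + 4*3 + 21*3**2)/2)*34)*(-16) = ((sqrt(42 + 12 + 21*9)/2)*34)*(-16) = ((sqrt(42 + 12 + 189)/2)*34)*(-16) = ((sqrt(243)/2)*34)*(-16) = (((9*sqrt(3))/2)*34)*(-16) = ((9*sqrt(3)/2)*34)*(-16) = (153*sqrt(3))*(-16) = -2448*sqrt(3)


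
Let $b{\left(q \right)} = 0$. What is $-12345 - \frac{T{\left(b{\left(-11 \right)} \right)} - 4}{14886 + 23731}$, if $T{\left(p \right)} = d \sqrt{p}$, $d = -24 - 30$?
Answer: $- \frac{476726861}{38617} \approx -12345.0$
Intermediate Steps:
$d = -54$
$T{\left(p \right)} = - 54 \sqrt{p}$
$-12345 - \frac{T{\left(b{\left(-11 \right)} \right)} - 4}{14886 + 23731} = -12345 - \frac{- 54 \sqrt{0} - 4}{14886 + 23731} = -12345 - \frac{\left(-54\right) 0 - 4}{38617} = -12345 - \left(0 - 4\right) \frac{1}{38617} = -12345 - \left(-4\right) \frac{1}{38617} = -12345 - - \frac{4}{38617} = -12345 + \frac{4}{38617} = - \frac{476726861}{38617}$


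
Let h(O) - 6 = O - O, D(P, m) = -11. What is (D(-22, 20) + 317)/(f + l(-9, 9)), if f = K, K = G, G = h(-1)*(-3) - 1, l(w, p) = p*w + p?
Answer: -306/91 ≈ -3.3626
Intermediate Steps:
h(O) = 6 (h(O) = 6 + (O - O) = 6 + 0 = 6)
l(w, p) = p + p*w
G = -19 (G = 6*(-3) - 1 = -18 - 1 = -19)
K = -19
f = -19
(D(-22, 20) + 317)/(f + l(-9, 9)) = (-11 + 317)/(-19 + 9*(1 - 9)) = 306/(-19 + 9*(-8)) = 306/(-19 - 72) = 306/(-91) = 306*(-1/91) = -306/91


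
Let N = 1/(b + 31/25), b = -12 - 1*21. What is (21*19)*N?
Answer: -9975/794 ≈ -12.563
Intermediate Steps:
b = -33 (b = -12 - 21 = -33)
N = -25/794 (N = 1/(-33 + 31/25) = 1/(-794/25) = -25/794 ≈ -0.031486)
(21*19)*N = (21*19)*(-25/794) = 399*(-25/794) = -9975/794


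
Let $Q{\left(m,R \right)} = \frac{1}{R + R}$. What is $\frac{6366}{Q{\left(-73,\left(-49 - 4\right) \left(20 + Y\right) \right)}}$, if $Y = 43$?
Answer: $-42512148$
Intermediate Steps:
$Q{\left(m,R \right)} = \frac{1}{2 R}$
$\frac{6366}{Q{\left(-73,\left(-49 - 4\right) \left(20 + Y\right) \right)}} = \frac{6366}{\frac{1}{2} \frac{1}{\left(-49 - 4\right) \left(20 + 43\right)}} = \frac{6366}{\frac{1}{2} \frac{1}{\left(-53\right) 63}} = \frac{6366}{\frac{1}{2} \frac{1}{-3339}} = \frac{6366}{\frac{1}{2} \left(- \frac{1}{3339}\right)} = \frac{6366}{- \frac{1}{6678}} = 6366 \left(-6678\right) = -42512148$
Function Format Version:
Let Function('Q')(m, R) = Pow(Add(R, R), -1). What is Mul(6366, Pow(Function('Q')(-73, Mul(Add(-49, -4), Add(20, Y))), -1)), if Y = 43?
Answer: -42512148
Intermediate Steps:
Function('Q')(m, R) = Mul(Rational(1, 2), Pow(R, -1)) (Function('Q')(m, R) = Pow(Mul(2, R), -1) = Mul(Rational(1, 2), Pow(R, -1)))
Mul(6366, Pow(Function('Q')(-73, Mul(Add(-49, -4), Add(20, Y))), -1)) = Mul(6366, Pow(Mul(Rational(1, 2), Pow(Mul(Add(-49, -4), Add(20, 43)), -1)), -1)) = Mul(6366, Pow(Mul(Rational(1, 2), Pow(Mul(-53, 63), -1)), -1)) = Mul(6366, Pow(Mul(Rational(1, 2), Pow(-3339, -1)), -1)) = Mul(6366, Pow(Mul(Rational(1, 2), Rational(-1, 3339)), -1)) = Mul(6366, Pow(Rational(-1, 6678), -1)) = Mul(6366, -6678) = -42512148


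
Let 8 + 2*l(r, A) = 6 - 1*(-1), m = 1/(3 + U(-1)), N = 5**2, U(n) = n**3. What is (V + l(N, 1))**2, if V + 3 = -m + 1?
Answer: 9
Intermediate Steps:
N = 25
m = 1/2 (m = 1/(3 + (-1)**3) = 1/(3 - 1) = 1/2 ≈ 0.50000)
l(r, A) = -1/2 (l(r, A) = -4 + (6 - 1*(-1))/2 = -4 + (6 + 1)/2 = -4 + (1/2)*7 = -4 + 7/2 = -1/2)
V = -5/2 (V = -3 + (-1*1/2 + 1) = -3 + (-1/2 + 1) = -3 + 1/2 = -5/2 ≈ -2.5000)
(V + l(N, 1))**2 = (-5/2 - 1/2)**2 = (-3)**2 = 9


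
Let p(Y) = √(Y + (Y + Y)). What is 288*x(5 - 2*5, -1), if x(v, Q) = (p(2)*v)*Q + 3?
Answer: 864 + 1440*√6 ≈ 4391.3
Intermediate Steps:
p(Y) = √3*√Y (p(Y) = √(Y + 2*Y) = √(3*Y) = √3*√Y)
x(v, Q) = 3 + Q*v*√6 (x(v, Q) = ((√3*√2)*v)*Q + 3 = (√6*v)*Q + 3 = (v*√6)*Q + 3 = Q*v*√6 + 3 = 3 + Q*v*√6)
288*x(5 - 2*5, -1) = 288*(3 - (5 - 2*5)*√6) = 288*(3 - (5 - 10)*√6) = 288*(3 - 1*(-5)*√6) = 288*(3 + 5*√6) = 864 + 1440*√6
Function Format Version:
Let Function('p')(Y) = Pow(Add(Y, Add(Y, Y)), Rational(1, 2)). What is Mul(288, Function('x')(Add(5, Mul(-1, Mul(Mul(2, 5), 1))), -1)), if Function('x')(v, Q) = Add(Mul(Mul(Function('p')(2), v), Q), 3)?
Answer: Add(864, Mul(1440, Pow(6, Rational(1, 2)))) ≈ 4391.3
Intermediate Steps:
Function('p')(Y) = Mul(Pow(3, Rational(1, 2)), Pow(Y, Rational(1, 2))) (Function('p')(Y) = Pow(Add(Y, Mul(2, Y)), Rational(1, 2)) = Pow(Mul(3, Y), Rational(1, 2)) = Mul(Pow(3, Rational(1, 2)), Pow(Y, Rational(1, 2))))
Function('x')(v, Q) = Add(3, Mul(Q, v, Pow(6, Rational(1, 2)))) (Function('x')(v, Q) = Add(Mul(Mul(Mul(Pow(3, Rational(1, 2)), Pow(2, Rational(1, 2))), v), Q), 3) = Add(Mul(Mul(Pow(6, Rational(1, 2)), v), Q), 3) = Add(Mul(Mul(v, Pow(6, Rational(1, 2))), Q), 3) = Add(Mul(Q, v, Pow(6, Rational(1, 2))), 3) = Add(3, Mul(Q, v, Pow(6, Rational(1, 2)))))
Mul(288, Function('x')(Add(5, Mul(-1, Mul(Mul(2, 5), 1))), -1)) = Mul(288, Add(3, Mul(-1, Add(5, Mul(-1, Mul(Mul(2, 5), 1))), Pow(6, Rational(1, 2))))) = Mul(288, Add(3, Mul(-1, Add(5, Mul(-1, Mul(10, 1))), Pow(6, Rational(1, 2))))) = Mul(288, Add(3, Mul(-1, Add(5, Mul(-1, 10)), Pow(6, Rational(1, 2))))) = Mul(288, Add(3, Mul(-1, Add(5, -10), Pow(6, Rational(1, 2))))) = Mul(288, Add(3, Mul(-1, -5, Pow(6, Rational(1, 2))))) = Mul(288, Add(3, Mul(5, Pow(6, Rational(1, 2))))) = Add(864, Mul(1440, Pow(6, Rational(1, 2))))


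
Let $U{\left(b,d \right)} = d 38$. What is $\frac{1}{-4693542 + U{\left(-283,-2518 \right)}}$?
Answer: $- \frac{1}{4789226} \approx -2.088 \cdot 10^{-7}$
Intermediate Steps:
$U{\left(b,d \right)} = 38 d$
$\frac{1}{-4693542 + U{\left(-283,-2518 \right)}} = \frac{1}{-4693542 + 38 \left(-2518\right)} = \frac{1}{-4693542 - 95684} = \frac{1}{-4789226} = - \frac{1}{4789226}$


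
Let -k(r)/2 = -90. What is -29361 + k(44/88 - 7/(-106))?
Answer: -29181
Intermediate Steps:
k(r) = 180 (k(r) = -2*(-90) = 180)
-29361 + k(44/88 - 7/(-106)) = -29361 + 180 = -29181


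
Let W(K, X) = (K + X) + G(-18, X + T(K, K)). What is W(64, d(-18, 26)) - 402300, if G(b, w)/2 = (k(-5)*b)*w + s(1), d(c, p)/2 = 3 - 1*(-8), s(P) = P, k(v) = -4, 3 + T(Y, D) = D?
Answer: -390260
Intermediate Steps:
T(Y, D) = -3 + D
d(c, p) = 22 (d(c, p) = 2*(3 - 1*(-8)) = 2*(3 + 8) = 2*11 = 22)
G(b, w) = 2 - 8*b*w (G(b, w) = 2*((-4*b)*w + 1) = 2*(-4*b*w + 1) = 2*(1 - 4*b*w) = 2 - 8*b*w)
W(K, X) = -430 + 145*K + 145*X (W(K, X) = (K + X) + (2 - 8*(-18)*(X + (-3 + K))) = (K + X) + (2 - 8*(-18)*(-3 + K + X)) = (K + X) + (2 + (-432 + 144*K + 144*X)) = (K + X) + (-430 + 144*K + 144*X) = -430 + 145*K + 145*X)
W(64, d(-18, 26)) - 402300 = (-430 + 145*64 + 145*22) - 402300 = (-430 + 9280 + 3190) - 402300 = 12040 - 402300 = -390260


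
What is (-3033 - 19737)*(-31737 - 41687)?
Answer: 1671864480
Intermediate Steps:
(-3033 - 19737)*(-31737 - 41687) = -22770*(-73424) = 1671864480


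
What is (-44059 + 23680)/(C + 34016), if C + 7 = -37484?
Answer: 20379/3475 ≈ 5.8645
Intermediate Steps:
C = -37491 (C = -7 - 37484 = -37491)
(-44059 + 23680)/(C + 34016) = (-44059 + 23680)/(-37491 + 34016) = -20379/(-3475) = -20379*(-1/3475) = 20379/3475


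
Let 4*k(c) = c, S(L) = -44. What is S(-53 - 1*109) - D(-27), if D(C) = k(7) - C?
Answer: -291/4 ≈ -72.750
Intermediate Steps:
k(c) = c/4
D(C) = 7/4 - C (D(C) = (1/4)*7 - C = 7/4 - C)
S(-53 - 1*109) - D(-27) = -44 - (7/4 - 1*(-27)) = -44 - (7/4 + 27) = -44 - 1*115/4 = -44 - 115/4 = -291/4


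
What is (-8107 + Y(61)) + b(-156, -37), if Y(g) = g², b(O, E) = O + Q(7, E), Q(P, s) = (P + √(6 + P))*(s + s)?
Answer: -5060 - 74*√13 ≈ -5326.8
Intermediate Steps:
Q(P, s) = 2*s*(P + √(6 + P)) (Q(P, s) = (P + √(6 + P))*(2*s) = 2*s*(P + √(6 + P)))
b(O, E) = O + 2*E*(7 + √13) (b(O, E) = O + 2*E*(7 + √(6 + 7)) = O + 2*E*(7 + √13))
(-8107 + Y(61)) + b(-156, -37) = (-8107 + 61²) + (-156 + 2*(-37)*(7 + √13)) = (-8107 + 3721) + (-156 + (-518 - 74*√13)) = -4386 + (-674 - 74*√13) = -5060 - 74*√13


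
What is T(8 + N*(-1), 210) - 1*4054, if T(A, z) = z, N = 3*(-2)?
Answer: -3844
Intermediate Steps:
N = -6
T(8 + N*(-1), 210) - 1*4054 = 210 - 1*4054 = 210 - 4054 = -3844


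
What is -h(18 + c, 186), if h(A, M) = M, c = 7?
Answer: -186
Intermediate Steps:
-h(18 + c, 186) = -1*186 = -186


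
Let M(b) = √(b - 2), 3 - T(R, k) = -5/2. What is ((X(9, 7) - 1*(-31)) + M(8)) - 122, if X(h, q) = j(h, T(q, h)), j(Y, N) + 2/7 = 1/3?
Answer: -1910/21 + √6 ≈ -88.503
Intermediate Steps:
T(R, k) = 11/2 (T(R, k) = 3 - (-5)/2 = 3 - 1*(-5/2) = 3 + 5/2 = 11/2)
M(b) = √(-2 + b)
j(Y, N) = 1/21 (j(Y, N) = -2/7 + 1/3 = -2/7 + ⅓ = 1/21)
X(h, q) = 1/21
((X(9, 7) - 1*(-31)) + M(8)) - 122 = ((1/21 - 1*(-31)) + √(-2 + 8)) - 122 = ((1/21 + 31) + √6) - 122 = (652/21 + √6) - 122 = -1910/21 + √6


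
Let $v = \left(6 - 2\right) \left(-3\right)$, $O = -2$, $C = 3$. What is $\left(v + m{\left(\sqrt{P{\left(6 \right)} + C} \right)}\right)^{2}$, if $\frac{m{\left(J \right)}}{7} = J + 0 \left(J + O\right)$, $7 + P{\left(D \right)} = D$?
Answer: $242 - 168 \sqrt{2} \approx 4.4121$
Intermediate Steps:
$P{\left(D \right)} = -7 + D$
$v = -12$ ($v = 4 \left(-3\right) = -12$)
$m{\left(J \right)} = 7 J$ ($m{\left(J \right)} = 7 \left(J + 0 \left(J - 2\right)\right) = 7 \left(J + 0 \left(-2 + J\right)\right) = 7 \left(J + 0\right) = 7 J$)
$\left(v + m{\left(\sqrt{P{\left(6 \right)} + C} \right)}\right)^{2} = \left(-12 + 7 \sqrt{\left(-7 + 6\right) + 3}\right)^{2} = \left(-12 + 7 \sqrt{-1 + 3}\right)^{2} = \left(-12 + 7 \sqrt{2}\right)^{2}$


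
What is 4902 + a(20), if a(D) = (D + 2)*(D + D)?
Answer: 5782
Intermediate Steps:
a(D) = 2*D*(2 + D) (a(D) = (2 + D)*(2*D) = 2*D*(2 + D))
4902 + a(20) = 4902 + 2*20*(2 + 20) = 4902 + 2*20*22 = 4902 + 880 = 5782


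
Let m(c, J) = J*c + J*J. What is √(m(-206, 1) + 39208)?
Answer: √39003 ≈ 197.49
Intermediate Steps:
m(c, J) = J² + J*c (m(c, J) = J*c + J² = J² + J*c)
√(m(-206, 1) + 39208) = √(1*(1 - 206) + 39208) = √(1*(-205) + 39208) = √(-205 + 39208) = √39003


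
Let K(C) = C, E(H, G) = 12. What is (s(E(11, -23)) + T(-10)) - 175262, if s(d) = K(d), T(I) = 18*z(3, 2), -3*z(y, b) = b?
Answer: -175262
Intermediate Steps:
z(y, b) = -b/3
T(I) = -12 (T(I) = 18*(-⅓*2) = 18*(-⅔) = -12)
s(d) = d
(s(E(11, -23)) + T(-10)) - 175262 = (12 - 12) - 175262 = 0 - 175262 = -175262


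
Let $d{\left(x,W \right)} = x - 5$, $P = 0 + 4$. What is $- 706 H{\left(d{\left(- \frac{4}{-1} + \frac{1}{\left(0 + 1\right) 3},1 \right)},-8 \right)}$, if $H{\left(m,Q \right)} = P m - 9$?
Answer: $\frac{24710}{3} \approx 8236.7$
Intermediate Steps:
$P = 4$
$d{\left(x,W \right)} = -5 + x$
$H{\left(m,Q \right)} = -9 + 4 m$ ($H{\left(m,Q \right)} = 4 m - 9 = -9 + 4 m$)
$- 706 H{\left(d{\left(- \frac{4}{-1} + \frac{1}{\left(0 + 1\right) 3},1 \right)},-8 \right)} = - 706 \left(-9 + 4 \left(-5 + \left(- \frac{4}{-1} + \frac{1}{\left(0 + 1\right) 3}\right)\right)\right) = - 706 \left(-9 + 4 \left(-5 + \left(\left(-4\right) \left(-1\right) + 1^{-1} \cdot \frac{1}{3}\right)\right)\right) = - 706 \left(-9 + 4 \left(-5 + \left(4 + 1 \cdot \frac{1}{3}\right)\right)\right) = - 706 \left(-9 + 4 \left(-5 + \left(4 + \frac{1}{3}\right)\right)\right) = - 706 \left(-9 + 4 \left(-5 + \frac{13}{3}\right)\right) = - 706 \left(-9 + 4 \left(- \frac{2}{3}\right)\right) = - 706 \left(-9 - \frac{8}{3}\right) = \left(-706\right) \left(- \frac{35}{3}\right) = \frac{24710}{3}$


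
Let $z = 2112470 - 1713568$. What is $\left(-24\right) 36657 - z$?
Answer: $-1278670$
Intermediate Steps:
$z = 398902$ ($z = 2112470 - 1713568 = 398902$)
$\left(-24\right) 36657 - z = \left(-24\right) 36657 - 398902 = -879768 - 398902 = -1278670$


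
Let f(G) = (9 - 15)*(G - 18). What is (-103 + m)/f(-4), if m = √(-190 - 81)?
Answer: -103/132 + I*√271/132 ≈ -0.7803 + 0.12471*I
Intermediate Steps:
m = I*√271 (m = √(-271) = I*√271 ≈ 16.462*I)
f(G) = 108 - 6*G (f(G) = -6*(-18 + G) = 108 - 6*G)
(-103 + m)/f(-4) = (-103 + I*√271)/(108 - 6*(-4)) = (-103 + I*√271)/(108 + 24) = (-103 + I*√271)/132 = (-103 + I*√271)*(1/132) = -103/132 + I*√271/132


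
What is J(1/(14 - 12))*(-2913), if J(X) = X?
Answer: -2913/2 ≈ -1456.5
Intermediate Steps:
J(1/(14 - 12))*(-2913) = -2913/(14 - 12) = -2913/2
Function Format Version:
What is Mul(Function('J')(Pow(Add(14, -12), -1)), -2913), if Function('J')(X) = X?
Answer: Rational(-2913, 2) ≈ -1456.5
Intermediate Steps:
Mul(Function('J')(Pow(Add(14, -12), -1)), -2913) = Mul(Pow(Add(14, -12), -1), -2913) = Mul(Pow(2, -1), -2913) = Mul(Rational(1, 2), -2913) = Rational(-2913, 2)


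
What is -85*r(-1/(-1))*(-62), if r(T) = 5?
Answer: 26350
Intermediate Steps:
-85*r(-1/(-1))*(-62) = -85*5*(-62) = -425*(-62) = 26350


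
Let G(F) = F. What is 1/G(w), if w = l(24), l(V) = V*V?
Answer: 1/576 ≈ 0.0017361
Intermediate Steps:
l(V) = V²
w = 576 (w = 24² = 576)
1/G(w) = 1/576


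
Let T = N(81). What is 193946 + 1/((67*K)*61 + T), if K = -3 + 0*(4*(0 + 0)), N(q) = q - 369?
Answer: 2433828353/12549 ≈ 1.9395e+5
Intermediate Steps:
N(q) = -369 + q
T = -288 (T = -369 + 81 = -288)
K = -3 (K = -3 + 0*(4*0) = -3 + 0*0 = -3 + 0 = -3)
193946 + 1/((67*K)*61 + T) = 193946 + 1/((67*(-3))*61 - 288) = 193946 + 1/(-201*61 - 288) = 193946 + 1/(-12261 - 288) = 193946 + 1/(-12549) = 193946 - 1/12549 = 2433828353/12549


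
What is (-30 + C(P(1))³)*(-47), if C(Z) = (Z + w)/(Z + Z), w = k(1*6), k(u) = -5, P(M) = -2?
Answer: 74119/64 ≈ 1158.1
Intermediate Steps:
w = -5
C(Z) = (-5 + Z)/(2*Z) (C(Z) = (Z - 5)/(Z + Z) = (-5 + Z)/((2*Z)) = (-5 + Z)*(1/(2*Z)) = (-5 + Z)/(2*Z))
(-30 + C(P(1))³)*(-47) = (-30 + ((½)*(-5 - 2)/(-2))³)*(-47) = (-30 + ((½)*(-½)*(-7))³)*(-47) = (-30 + (7/4)³)*(-47) = (-30 + 343/64)*(-47) = -1577/64*(-47) = 74119/64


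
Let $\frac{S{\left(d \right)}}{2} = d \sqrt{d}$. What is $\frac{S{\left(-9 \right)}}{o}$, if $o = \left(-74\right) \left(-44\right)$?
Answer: $- \frac{27 i}{1628} \approx - 0.016585 i$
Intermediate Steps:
$S{\left(d \right)} = 2 d^{\frac{3}{2}}$ ($S{\left(d \right)} = 2 d \sqrt{d} = 2 d^{\frac{3}{2}}$)
$o = 3256$
$\frac{S{\left(-9 \right)}}{o} = \frac{2 \left(-9\right)^{\frac{3}{2}}}{3256} = 2 \left(- 27 i\right) \frac{1}{3256} = - 54 i \frac{1}{3256} = - \frac{27 i}{1628}$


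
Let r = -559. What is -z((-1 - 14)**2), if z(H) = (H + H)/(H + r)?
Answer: 225/167 ≈ 1.3473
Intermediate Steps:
z(H) = 2*H/(-559 + H) (z(H) = (H + H)/(H - 559) = (2*H)/(-559 + H) = 2*H/(-559 + H))
-z((-1 - 14)**2) = -2*(-1 - 14)**2/(-559 + (-1 - 14)**2) = -2*(-15)**2/(-559 + (-15)**2) = -2*225/(-559 + 225) = -2*225/(-334) = -2*225*(-1)/334 = -1*(-225/167) = 225/167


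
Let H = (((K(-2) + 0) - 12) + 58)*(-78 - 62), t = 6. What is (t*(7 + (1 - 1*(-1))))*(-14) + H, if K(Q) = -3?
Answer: -6776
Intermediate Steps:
H = -6020 (H = (((-3 + 0) - 12) + 58)*(-78 - 62) = ((-3 - 12) + 58)*(-140) = (-15 + 58)*(-140) = 43*(-140) = -6020)
(t*(7 + (1 - 1*(-1))))*(-14) + H = (6*(7 + (1 - 1*(-1))))*(-14) - 6020 = (6*(7 + (1 + 1)))*(-14) - 6020 = (6*(7 + 2))*(-14) - 6020 = (6*9)*(-14) - 6020 = 54*(-14) - 6020 = -756 - 6020 = -6776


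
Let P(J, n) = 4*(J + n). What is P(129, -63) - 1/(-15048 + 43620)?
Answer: 7543007/28572 ≈ 264.00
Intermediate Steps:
P(J, n) = 4*J + 4*n
P(129, -63) - 1/(-15048 + 43620) = (4*129 + 4*(-63)) - 1/(-15048 + 43620) = (516 - 252) - 1/28572 = 264 - 1*1/28572 = 264 - 1/28572 = 7543007/28572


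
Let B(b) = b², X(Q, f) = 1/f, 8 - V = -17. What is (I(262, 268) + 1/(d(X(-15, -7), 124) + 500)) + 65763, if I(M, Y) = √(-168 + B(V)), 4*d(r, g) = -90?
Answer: 62803667/955 + √457 ≈ 65784.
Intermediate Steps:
V = 25 (V = 8 - 1*(-17) = 8 + 17 = 25)
d(r, g) = -45/2 (d(r, g) = (¼)*(-90) = -45/2)
I(M, Y) = √457 (I(M, Y) = √(-168 + 25²) = √(-168 + 625) = √457)
(I(262, 268) + 1/(d(X(-15, -7), 124) + 500)) + 65763 = (√457 + 1/(-45/2 + 500)) + 65763 = (√457 + 1/(955/2)) + 65763 = (√457 + 2/955) + 65763 = (2/955 + √457) + 65763 = 62803667/955 + √457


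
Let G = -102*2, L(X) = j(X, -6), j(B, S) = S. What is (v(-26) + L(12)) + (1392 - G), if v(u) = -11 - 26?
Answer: 1553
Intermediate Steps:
L(X) = -6
v(u) = -37
G = -204
(v(-26) + L(12)) + (1392 - G) = (-37 - 6) + (1392 - 1*(-204)) = -43 + (1392 + 204) = -43 + 1596 = 1553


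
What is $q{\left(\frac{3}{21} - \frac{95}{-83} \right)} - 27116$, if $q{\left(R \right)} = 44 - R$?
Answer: $- \frac{15729580}{581} \approx -27073.0$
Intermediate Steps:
$q{\left(\frac{3}{21} - \frac{95}{-83} \right)} - 27116 = \left(44 - \left(\frac{3}{21} - \frac{95}{-83}\right)\right) - 27116 = \left(44 - \left(3 \cdot \frac{1}{21} - - \frac{95}{83}\right)\right) - 27116 = \left(44 - \left(\frac{1}{7} + \frac{95}{83}\right)\right) - 27116 = \left(44 - \frac{748}{581}\right) - 27116 = \frac{24816}{581} - 27116 = - \frac{15729580}{581}$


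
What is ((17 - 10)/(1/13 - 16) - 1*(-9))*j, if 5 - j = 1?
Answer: 7088/207 ≈ 34.242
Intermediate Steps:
j = 4 (j = 5 - 1*1 = 5 - 1 = 4)
((17 - 10)/(1/13 - 16) - 1*(-9))*j = ((17 - 10)/(1/13 - 16) - 1*(-9))*4 = (7/(1/13 - 16) + 9)*4 = (7/(-207/13) + 9)*4 = (7*(-13/207) + 9)*4 = (-91/207 + 9)*4 = (1772/207)*4 = 7088/207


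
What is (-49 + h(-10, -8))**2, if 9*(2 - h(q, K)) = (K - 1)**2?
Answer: 3136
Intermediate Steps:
h(q, K) = 2 - (-1 + K)**2/9 (h(q, K) = 2 - (K - 1)**2/9 = 2 - (-1 + K)**2/9)
(-49 + h(-10, -8))**2 = (-49 + (2 - (-1 - 8)**2/9))**2 = (-49 + (2 - 1/9*(-9)**2))**2 = (-49 + (2 - 1/9*81))**2 = (-49 + (2 - 9))**2 = (-49 - 7)**2 = (-56)**2 = 3136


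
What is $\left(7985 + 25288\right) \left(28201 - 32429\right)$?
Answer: $-140678244$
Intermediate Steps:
$\left(7985 + 25288\right) \left(28201 - 32429\right) = 33273 \left(-4228\right) = -140678244$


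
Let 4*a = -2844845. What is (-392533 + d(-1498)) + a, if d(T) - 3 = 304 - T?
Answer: -4407757/4 ≈ -1.1019e+6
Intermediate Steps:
d(T) = 307 - T (d(T) = 3 + (304 - T) = 307 - T)
a = -2844845/4 (a = (¼)*(-2844845) = -2844845/4 ≈ -7.1121e+5)
(-392533 + d(-1498)) + a = (-392533 + (307 - 1*(-1498))) - 2844845/4 = (-392533 + (307 + 1498)) - 2844845/4 = (-392533 + 1805) - 2844845/4 = -390728 - 2844845/4 = -4407757/4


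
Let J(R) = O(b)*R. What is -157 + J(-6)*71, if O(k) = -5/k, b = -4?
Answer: -1379/2 ≈ -689.50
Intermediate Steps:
J(R) = 5*R/4 (J(R) = (-5/(-4))*R = (-5*(-1/4))*R = 5*R/4)
-157 + J(-6)*71 = -157 + ((5/4)*(-6))*71 = -157 - 15/2*71 = -157 - 1065/2 = -1379/2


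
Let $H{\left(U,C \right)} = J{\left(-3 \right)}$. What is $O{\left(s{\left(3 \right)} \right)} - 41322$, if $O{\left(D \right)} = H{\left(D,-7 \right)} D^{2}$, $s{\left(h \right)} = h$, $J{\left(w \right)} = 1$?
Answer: $-41313$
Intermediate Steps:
$H{\left(U,C \right)} = 1$
$O{\left(D \right)} = D^{2}$ ($O{\left(D \right)} = 1 D^{2} = D^{2}$)
$O{\left(s{\left(3 \right)} \right)} - 41322 = 3^{2} - 41322 = 9 - 41322 = -41313$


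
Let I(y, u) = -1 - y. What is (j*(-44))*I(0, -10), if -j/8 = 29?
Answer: -10208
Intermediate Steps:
j = -232 (j = -8*29 = -232)
(j*(-44))*I(0, -10) = (-232*(-44))*(-1 - 1*0) = 10208*(-1 + 0) = 10208*(-1) = -10208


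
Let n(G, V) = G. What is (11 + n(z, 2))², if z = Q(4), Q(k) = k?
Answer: 225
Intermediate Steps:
z = 4
(11 + n(z, 2))² = (11 + 4)² = 15² = 225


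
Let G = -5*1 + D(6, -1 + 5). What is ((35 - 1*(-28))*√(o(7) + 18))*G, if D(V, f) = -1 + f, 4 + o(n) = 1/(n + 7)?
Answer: -9*√2758 ≈ -472.65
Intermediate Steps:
o(n) = -4 + 1/(7 + n) (o(n) = -4 + 1/(n + 7) = -4 + 1/(7 + n))
G = -2 (G = -5*1 + (-1 + (-1 + 5)) = -5 + (-1 + 4) = -5 + 3 = -2)
((35 - 1*(-28))*√(o(7) + 18))*G = ((35 - 1*(-28))*√((-27 - 4*7)/(7 + 7) + 18))*(-2) = ((35 + 28)*√((-27 - 28)/14 + 18))*(-2) = (63*√((1/14)*(-55) + 18))*(-2) = (63*√(-55/14 + 18))*(-2) = (63*√(197/14))*(-2) = (63*(√2758/14))*(-2) = (9*√2758/2)*(-2) = -9*√2758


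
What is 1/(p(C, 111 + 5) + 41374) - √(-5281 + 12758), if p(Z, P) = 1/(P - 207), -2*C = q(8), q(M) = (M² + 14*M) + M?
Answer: 91/3765033 - √7477 ≈ -86.470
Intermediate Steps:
q(M) = M² + 15*M
C = -92 (C = -4*(15 + 8) = -4*23 = -½*184 = -92)
p(Z, P) = 1/(-207 + P)
1/(p(C, 111 + 5) + 41374) - √(-5281 + 12758) = 1/(1/(-207 + (111 + 5)) + 41374) - √(-5281 + 12758) = 1/(1/(-207 + 116) + 41374) - √7477 = 1/(1/(-91) + 41374) - √7477 = 1/(-1/91 + 41374) - √7477 = 1/(3765033/91) - √7477 = 91/3765033 - √7477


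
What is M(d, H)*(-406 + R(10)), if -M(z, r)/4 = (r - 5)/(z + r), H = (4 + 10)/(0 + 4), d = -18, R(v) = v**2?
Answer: 3672/29 ≈ 126.62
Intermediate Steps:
H = 7/2 (H = 14/4 = 14*(1/4) = 7/2 ≈ 3.5000)
M(z, r) = -4*(-5 + r)/(r + z) (M(z, r) = -4*(r - 5)/(z + r) = -4*(-5 + r)/(r + z))
M(d, H)*(-406 + R(10)) = (4*(5 - 1*7/2)/(7/2 - 18))*(-406 + 10**2) = (4*(5 - 7/2)/(-29/2))*(-406 + 100) = (4*(-2/29)*(3/2))*(-306) = -12/29*(-306) = 3672/29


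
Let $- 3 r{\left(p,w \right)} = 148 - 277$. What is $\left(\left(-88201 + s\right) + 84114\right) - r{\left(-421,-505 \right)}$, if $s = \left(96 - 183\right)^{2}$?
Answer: $3439$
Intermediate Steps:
$r{\left(p,w \right)} = 43$ ($r{\left(p,w \right)} = - \frac{148 - 277}{3} = \left(- \frac{1}{3}\right) \left(-129\right) = 43$)
$s = 7569$ ($s = \left(-87\right)^{2} = 7569$)
$\left(\left(-88201 + s\right) + 84114\right) - r{\left(-421,-505 \right)} = \left(\left(-88201 + 7569\right) + 84114\right) - 43 = \left(-80632 + 84114\right) - 43 = 3482 - 43 = 3439$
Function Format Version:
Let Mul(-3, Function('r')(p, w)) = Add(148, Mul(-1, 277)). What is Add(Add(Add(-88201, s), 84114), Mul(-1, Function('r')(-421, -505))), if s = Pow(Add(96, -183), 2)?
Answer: 3439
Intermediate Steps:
Function('r')(p, w) = 43 (Function('r')(p, w) = Mul(Rational(-1, 3), Add(148, Mul(-1, 277))) = Mul(Rational(-1, 3), Add(148, -277)) = Mul(Rational(-1, 3), -129) = 43)
s = 7569 (s = Pow(-87, 2) = 7569)
Add(Add(Add(-88201, s), 84114), Mul(-1, Function('r')(-421, -505))) = Add(Add(Add(-88201, 7569), 84114), Mul(-1, 43)) = Add(Add(-80632, 84114), -43) = Add(3482, -43) = 3439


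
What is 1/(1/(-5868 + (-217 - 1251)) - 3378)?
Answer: -7336/24781009 ≈ -0.00029603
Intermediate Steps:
1/(1/(-5868 + (-217 - 1251)) - 3378) = 1/(1/(-5868 - 1468) - 3378) = 1/(1/(-7336) - 3378) = 1/(-1/7336 - 3378) = 1/(-24781009/7336) = -7336/24781009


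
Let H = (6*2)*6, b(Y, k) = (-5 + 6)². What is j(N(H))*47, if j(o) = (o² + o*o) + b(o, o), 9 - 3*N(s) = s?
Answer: 41501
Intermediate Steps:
b(Y, k) = 1 (b(Y, k) = 1² = 1)
H = 72 (H = 12*6 = 72)
N(s) = 3 - s/3
j(o) = 1 + 2*o² (j(o) = (o² + o*o) + 1 = (o² + o²) + 1 = 2*o² + 1 = 1 + 2*o²)
j(N(H))*47 = (1 + 2*(3 - ⅓*72)²)*47 = (1 + 2*(3 - 24)²)*47 = (1 + 2*(-21)²)*47 = (1 + 2*441)*47 = (1 + 882)*47 = 883*47 = 41501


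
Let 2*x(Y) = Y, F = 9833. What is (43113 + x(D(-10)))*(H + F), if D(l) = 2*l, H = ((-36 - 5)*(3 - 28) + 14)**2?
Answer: 46954425462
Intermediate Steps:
H = 1079521 (H = (-41*(-25) + 14)**2 = (1025 + 14)**2 = 1039**2 = 1079521)
x(Y) = Y/2
(43113 + x(D(-10)))*(H + F) = (43113 + (2*(-10))/2)*(1079521 + 9833) = (43113 + (1/2)*(-20))*1089354 = (43113 - 10)*1089354 = 43103*1089354 = 46954425462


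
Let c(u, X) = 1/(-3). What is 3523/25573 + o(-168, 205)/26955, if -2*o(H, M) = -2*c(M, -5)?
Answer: 284861822/2067960645 ≈ 0.13775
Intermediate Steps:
c(u, X) = -⅓ (c(u, X) = 1*(-⅓) = -⅓)
o(H, M) = -⅓ (o(H, M) = -(-1)*(-1)/3 = -½*⅔ = -⅓)
3523/25573 + o(-168, 205)/26955 = 3523/25573 - ⅓/26955 = 3523*(1/25573) - ⅓*1/26955 = 3523/25573 - 1/80865 = 284861822/2067960645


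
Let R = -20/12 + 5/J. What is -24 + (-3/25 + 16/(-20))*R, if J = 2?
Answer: -743/30 ≈ -24.767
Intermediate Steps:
R = ⅚ (R = -20/12 + 5/2 = -20*1/12 + 5*(½) = -5/3 + 5/2 = ⅚ ≈ 0.83333)
-24 + (-3/25 + 16/(-20))*R = -24 + (-3/25 + 16/(-20))*(⅚) = -24 + (-3*1/25 + 16*(-1/20))*(⅚) = -24 + (-3/25 - ⅘)*(⅚) = -24 - 23/25*⅚ = -24 - 23/30 = -743/30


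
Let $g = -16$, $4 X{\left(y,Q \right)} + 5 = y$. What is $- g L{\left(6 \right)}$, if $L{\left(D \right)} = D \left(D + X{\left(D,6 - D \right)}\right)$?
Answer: $600$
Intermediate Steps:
$X{\left(y,Q \right)} = - \frac{5}{4} + \frac{y}{4}$
$L{\left(D \right)} = D \left(- \frac{5}{4} + \frac{5 D}{4}\right)$ ($L{\left(D \right)} = D \left(D + \left(- \frac{5}{4} + \frac{D}{4}\right)\right) = D \left(- \frac{5}{4} + \frac{5 D}{4}\right)$)
$- g L{\left(6 \right)} = \left(-1\right) \left(-16\right) \frac{5}{4} \cdot 6 \left(-1 + 6\right) = 16 \cdot \frac{5}{4} \cdot 6 \cdot 5 = 16 \cdot \frac{75}{2} = 600$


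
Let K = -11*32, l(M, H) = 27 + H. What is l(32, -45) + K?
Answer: -370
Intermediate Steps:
K = -352
l(32, -45) + K = (27 - 45) - 352 = -18 - 352 = -370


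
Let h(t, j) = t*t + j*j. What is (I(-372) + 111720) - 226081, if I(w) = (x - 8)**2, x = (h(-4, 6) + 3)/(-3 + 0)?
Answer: -1023008/9 ≈ -1.1367e+5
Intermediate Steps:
h(t, j) = j**2 + t**2 (h(t, j) = t**2 + j**2 = j**2 + t**2)
x = -55/3 (x = ((6**2 + (-4)**2) + 3)/(-3 + 0) = ((36 + 16) + 3)/(-3) = (52 + 3)*(-1/3) = 55*(-1/3) = -55/3 ≈ -18.333)
I(w) = 6241/9 (I(w) = (-55/3 - 8)**2 = (-79/3)**2 = 6241/9)
(I(-372) + 111720) - 226081 = (6241/9 + 111720) - 226081 = 1011721/9 - 226081 = -1023008/9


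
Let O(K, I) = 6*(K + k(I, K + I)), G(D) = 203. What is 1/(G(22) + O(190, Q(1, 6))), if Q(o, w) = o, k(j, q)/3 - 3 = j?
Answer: 1/1415 ≈ 0.00070671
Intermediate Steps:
k(j, q) = 9 + 3*j
O(K, I) = 54 + 6*K + 18*I (O(K, I) = 6*(K + (9 + 3*I)) = 6*(9 + K + 3*I) = 54 + 6*K + 18*I)
1/(G(22) + O(190, Q(1, 6))) = 1/(203 + (54 + 6*190 + 18*1)) = 1/(203 + (54 + 1140 + 18)) = 1/(203 + 1212) = 1/1415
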